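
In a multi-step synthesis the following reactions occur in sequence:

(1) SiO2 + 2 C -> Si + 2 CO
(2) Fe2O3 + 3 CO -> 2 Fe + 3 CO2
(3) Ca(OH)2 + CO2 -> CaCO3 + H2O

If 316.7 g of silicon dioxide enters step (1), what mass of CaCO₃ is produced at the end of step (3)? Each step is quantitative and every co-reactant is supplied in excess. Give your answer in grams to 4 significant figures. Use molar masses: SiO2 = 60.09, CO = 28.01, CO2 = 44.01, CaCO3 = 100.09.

n(SiO2) = 316.7 / 60.09 = 5.2704 mol.
Reaction (1): SiO2→CO ratio 1:2 ⇒ n(CO) = 10.541 mol.
Reaction (2): CO→CO2 ratio 3:3 ⇒ n(CO2) = 10.541 mol.
Reaction (3): CO2→CaCO3 ratio 1:1 ⇒ n(CaCO3) = 10.541 mol.
Mass of CaCO3 = 10.541 × 100.09 = 1055.0 g.

1055 g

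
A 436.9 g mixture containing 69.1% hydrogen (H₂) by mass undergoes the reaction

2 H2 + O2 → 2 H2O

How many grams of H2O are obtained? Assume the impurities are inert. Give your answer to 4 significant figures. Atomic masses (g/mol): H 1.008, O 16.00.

2698 g

Mass of pure H2 = 436.9 g × 0.691 = 301.90 g.
M(H2) = 2(1.008) = 2.016 g/mol.
M(H2O) = 2(1.008) + 16.00 = 18.016 g/mol.
n(H2) = 301.90 g / 2.016 g/mol = 149.75 mol.
From the equation the H2:H2O mole ratio is 2:2, so n(H2O) = 149.75 × 2/2 = 149.75 mol.
Mass of H2O = 149.75 mol × 18.016 g/mol = 2697.9 g.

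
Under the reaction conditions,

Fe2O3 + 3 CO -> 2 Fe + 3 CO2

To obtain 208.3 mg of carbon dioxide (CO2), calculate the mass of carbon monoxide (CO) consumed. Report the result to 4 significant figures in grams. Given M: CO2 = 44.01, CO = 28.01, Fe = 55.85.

Convert: 208.3 mg = 0.20830 g.
n(CO2) = 0.20830 g / 44.01 g/mol = 0.0047330 mol.
From the equation the CO2:CO mole ratio is 3:3, so n(CO) = 0.0047330 × 3/3 = 0.0047330 mol.
Mass of CO = 0.0047330 mol × 28.01 g/mol = 0.13257 g.

0.1326 g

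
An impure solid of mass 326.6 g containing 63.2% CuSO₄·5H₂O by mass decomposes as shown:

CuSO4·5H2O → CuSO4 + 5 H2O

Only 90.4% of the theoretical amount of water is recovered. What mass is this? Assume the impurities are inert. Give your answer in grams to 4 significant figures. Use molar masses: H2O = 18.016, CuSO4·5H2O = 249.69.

Pure CuSO4·5H2O available = 326.6 g × 0.632 = 206.41 g.
n(CuSO4·5H2O) = 206.41 g / 249.69 g/mol = 0.82667 mol.
From the equation the CuSO4·5H2O:H2O mole ratio is 1:5, so n(H2O) = 0.82667 × 5/1 = 4.1333 mol.
Mass of H2O = 4.1333 mol × 18.016 g/mol = 74.466 g.
Actual mass collected = 74.466 g × 0.904 = 67.318 g.

67.32 g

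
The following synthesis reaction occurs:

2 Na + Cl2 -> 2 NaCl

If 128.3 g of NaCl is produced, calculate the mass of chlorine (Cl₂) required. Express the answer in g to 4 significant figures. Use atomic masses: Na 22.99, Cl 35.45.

77.83 g

M(NaCl) = 22.99 + 35.45 = 58.44 g/mol.
M(Cl2) = 2(35.45) = 70.90 g/mol.
n(NaCl) = 128.30 g / 58.44 g/mol = 2.1954 mol.
From the equation the NaCl:Cl2 mole ratio is 2:1, so n(Cl2) = 2.1954 × 1/2 = 1.0977 mol.
Mass of Cl2 = 1.0977 mol × 70.90 g/mol = 77.827 g.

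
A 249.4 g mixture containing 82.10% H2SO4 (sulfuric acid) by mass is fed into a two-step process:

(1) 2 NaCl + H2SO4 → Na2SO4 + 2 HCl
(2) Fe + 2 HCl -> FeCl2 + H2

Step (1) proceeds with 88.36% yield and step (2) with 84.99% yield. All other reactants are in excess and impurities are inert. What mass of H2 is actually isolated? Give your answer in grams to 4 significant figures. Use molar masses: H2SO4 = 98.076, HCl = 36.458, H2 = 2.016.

3.161 g

Pure H2SO4 = 249.4 × 0.8210 = 204.76 g.
n(H2SO4) = 204.76 / 98.076 = 2.0877 mol.
Step 1 (H2SO4:HCl = 1:2): theoretical n(HCl) = 4.1755 mol; at 88.36% yield, n(HCl) = 3.6895 mol.
Step 2 (HCl:H2 = 2:1): theoretical n(H2) = 1.8447 mol, so theoretical mass = 1.8447 × 2.016 = 3.7190 g.
At 84.99% yield, actual mass of H2 = 3.7190 × 0.8499 = 3.1608 g.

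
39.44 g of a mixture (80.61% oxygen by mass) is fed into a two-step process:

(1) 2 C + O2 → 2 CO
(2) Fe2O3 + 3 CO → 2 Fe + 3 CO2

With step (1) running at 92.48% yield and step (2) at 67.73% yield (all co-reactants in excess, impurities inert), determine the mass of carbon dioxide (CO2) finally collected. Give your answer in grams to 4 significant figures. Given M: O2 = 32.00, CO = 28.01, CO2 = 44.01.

Pure O2 = 39.44 × 0.8061 = 31.793 g.
n(O2) = 31.793 / 32.00 = 0.99352 mol.
Step 1 (O2:CO = 1:2): theoretical n(CO) = 1.9870 mol; at 92.48% yield, n(CO) = 1.8376 mol.
Step 2 (CO:CO2 = 3:3): theoretical n(CO2) = 1.8376 mol, so theoretical mass = 1.8376 × 44.01 = 80.873 g.
At 67.73% yield, actual mass of CO2 = 80.873 × 0.6773 = 54.775 g.

54.78 g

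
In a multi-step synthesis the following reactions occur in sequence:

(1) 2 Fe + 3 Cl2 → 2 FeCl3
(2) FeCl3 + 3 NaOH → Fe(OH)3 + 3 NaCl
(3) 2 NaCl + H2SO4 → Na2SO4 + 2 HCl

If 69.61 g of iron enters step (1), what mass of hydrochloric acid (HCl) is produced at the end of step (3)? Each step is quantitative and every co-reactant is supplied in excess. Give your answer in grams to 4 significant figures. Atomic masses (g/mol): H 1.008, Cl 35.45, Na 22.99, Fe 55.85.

M(Fe) = 55.85 g/mol.
M(HCl) = 1.008 + 35.45 = 36.458 g/mol.
n(Fe) = 69.61 / 55.85 = 1.2464 mol.
Reaction (1): Fe→FeCl3 ratio 2:2 ⇒ n(FeCl3) = 1.2464 mol.
Reaction (2): FeCl3→NaCl ratio 1:3 ⇒ n(NaCl) = 3.7391 mol.
Reaction (3): NaCl→HCl ratio 2:2 ⇒ n(HCl) = 3.7391 mol.
Mass of HCl = 3.7391 × 36.458 = 136.32 g.

136.3 g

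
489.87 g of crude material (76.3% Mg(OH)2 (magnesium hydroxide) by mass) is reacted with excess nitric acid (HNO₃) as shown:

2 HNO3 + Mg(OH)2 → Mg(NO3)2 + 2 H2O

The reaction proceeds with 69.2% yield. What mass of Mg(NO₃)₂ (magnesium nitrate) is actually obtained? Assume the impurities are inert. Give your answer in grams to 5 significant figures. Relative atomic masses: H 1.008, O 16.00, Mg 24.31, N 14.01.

657.78 g

Pure Mg(OH)2 available = 489.87 g × 0.763 = 373.771 g.
M(Mg(OH)2) = 24.31 + 2(16.00) + 2(1.008) = 58.326 g/mol.
M(Mg(NO3)2) = 24.31 + 2(14.01) + 6(16.00) = 148.33 g/mol.
n(Mg(OH)2) = 373.771 g / 58.326 g/mol = 6.40831 mol.
From the equation the Mg(OH)2:Mg(NO3)2 mole ratio is 1:1, so n(Mg(NO3)2) = 6.40831 × 1/1 = 6.40831 mol.
Mass of Mg(NO3)2 = 6.40831 mol × 148.33 g/mol = 950.544 g.
Actual mass collected = 950.544 g × 0.692 = 657.776 g.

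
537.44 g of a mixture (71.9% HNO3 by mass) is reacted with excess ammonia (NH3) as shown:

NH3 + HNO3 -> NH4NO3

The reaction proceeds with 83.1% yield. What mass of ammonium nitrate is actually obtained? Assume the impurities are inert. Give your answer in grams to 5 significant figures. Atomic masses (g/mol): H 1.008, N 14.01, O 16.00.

407.91 g

Pure HNO3 available = 537.44 g × 0.719 = 386.419 g.
M(HNO3) = 1.008 + 14.01 + 3(16.00) = 63.018 g/mol.
M(NH4NO3) = 2(14.01) + 4(1.008) + 3(16.00) = 80.052 g/mol.
n(HNO3) = 386.419 g / 63.018 g/mol = 6.13189 mol.
From the equation the HNO3:NH4NO3 mole ratio is 1:1, so n(NH4NO3) = 6.13189 × 1/1 = 6.13189 mol.
Mass of NH4NO3 = 6.13189 mol × 80.052 g/mol = 490.870 g.
Actual mass collected = 490.870 g × 0.831 = 407.913 g.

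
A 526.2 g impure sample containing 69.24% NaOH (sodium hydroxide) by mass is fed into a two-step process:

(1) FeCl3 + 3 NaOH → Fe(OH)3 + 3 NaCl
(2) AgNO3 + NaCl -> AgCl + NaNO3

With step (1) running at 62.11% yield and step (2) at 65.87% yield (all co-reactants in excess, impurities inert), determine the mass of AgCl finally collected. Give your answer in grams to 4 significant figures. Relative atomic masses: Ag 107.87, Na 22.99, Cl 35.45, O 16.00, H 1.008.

534.1 g

Pure NaOH = 526.2 × 0.6924 = 364.34 g.
M(NaOH) = 22.99 + 16.00 + 1.008 = 39.998 g/mol.
M(AgCl) = 107.87 + 35.45 = 143.32 g/mol.
n(NaOH) = 364.34 / 39.998 = 9.1090 mol.
Step 1 (NaOH:NaCl = 3:3): theoretical n(NaCl) = 9.1090 mol; at 62.11% yield, n(NaCl) = 5.6576 mol.
Step 2 (NaCl:AgCl = 1:1): theoretical n(AgCl) = 5.6576 mol, so theoretical mass = 5.6576 × 143.32 = 810.85 g.
At 65.87% yield, actual mass of AgCl = 810.85 × 0.6587 = 534.10 g.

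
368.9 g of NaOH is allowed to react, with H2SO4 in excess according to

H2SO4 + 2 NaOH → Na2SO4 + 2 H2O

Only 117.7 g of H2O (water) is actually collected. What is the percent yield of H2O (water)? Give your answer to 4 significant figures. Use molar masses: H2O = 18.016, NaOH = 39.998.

70.83 %

n(NaOH) = 368.90 g / 39.998 g/mol = 9.2230 mol.
From the equation the NaOH:H2O mole ratio is 2:2, so n(H2O) = 9.2230 × 2/2 = 9.2230 mol.
Mass of H2O = 9.2230 mol × 18.016 g/mol = 166.16 g.
This is the theoretical yield. Percent yield = 117.7 g / 166.16 g × 100% = 70.835%.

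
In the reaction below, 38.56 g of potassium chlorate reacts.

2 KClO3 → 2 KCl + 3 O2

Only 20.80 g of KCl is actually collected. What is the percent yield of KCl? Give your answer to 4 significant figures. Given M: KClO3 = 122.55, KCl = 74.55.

n(KClO3) = 38.560 g / 122.55 g/mol = 0.31465 mol.
From the equation the KClO3:KCl mole ratio is 2:2, so n(KCl) = 0.31465 × 2/2 = 0.31465 mol.
Mass of KCl = 0.31465 mol × 74.55 g/mol = 23.457 g.
This is the theoretical yield. Percent yield = 20.80 g / 23.457 g × 100% = 88.673%.

88.67 %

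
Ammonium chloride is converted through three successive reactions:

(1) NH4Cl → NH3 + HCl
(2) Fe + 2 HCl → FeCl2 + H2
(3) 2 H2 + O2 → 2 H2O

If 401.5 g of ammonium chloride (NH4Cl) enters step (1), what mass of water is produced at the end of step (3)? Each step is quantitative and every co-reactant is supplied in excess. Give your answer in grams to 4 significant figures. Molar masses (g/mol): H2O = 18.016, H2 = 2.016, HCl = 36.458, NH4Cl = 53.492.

67.61 g

n(NH4Cl) = 401.5 / 53.492 = 7.5058 mol.
Reaction (1): NH4Cl→HCl ratio 1:1 ⇒ n(HCl) = 7.5058 mol.
Reaction (2): HCl→H2 ratio 2:1 ⇒ n(H2) = 3.7529 mol.
Reaction (3): H2→H2O ratio 2:2 ⇒ n(H2O) = 3.7529 mol.
Mass of H2O = 3.7529 × 18.016 = 67.612 g.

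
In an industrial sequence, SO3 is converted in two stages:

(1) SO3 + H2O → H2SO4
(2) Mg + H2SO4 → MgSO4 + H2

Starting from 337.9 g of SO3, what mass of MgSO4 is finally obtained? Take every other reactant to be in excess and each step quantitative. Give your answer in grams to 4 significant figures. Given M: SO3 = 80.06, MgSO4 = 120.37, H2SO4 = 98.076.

508.0 g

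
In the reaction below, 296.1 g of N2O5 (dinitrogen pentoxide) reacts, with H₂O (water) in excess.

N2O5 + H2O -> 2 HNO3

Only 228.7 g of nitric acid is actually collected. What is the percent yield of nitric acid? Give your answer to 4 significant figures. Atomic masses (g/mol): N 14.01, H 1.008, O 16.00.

66.20 %

M(N2O5) = 2(14.01) + 5(16.00) = 108.02 g/mol.
M(HNO3) = 1.008 + 14.01 + 3(16.00) = 63.018 g/mol.
n(N2O5) = 296.10 g / 108.02 g/mol = 2.7412 mol.
From the equation the N2O5:HNO3 mole ratio is 1:2, so n(HNO3) = 2.7412 × 2/1 = 5.4823 mol.
Mass of HNO3 = 5.4823 mol × 63.018 g/mol = 345.48 g.
This is the theoretical yield. Percent yield = 228.7 g / 345.48 g × 100% = 66.197%.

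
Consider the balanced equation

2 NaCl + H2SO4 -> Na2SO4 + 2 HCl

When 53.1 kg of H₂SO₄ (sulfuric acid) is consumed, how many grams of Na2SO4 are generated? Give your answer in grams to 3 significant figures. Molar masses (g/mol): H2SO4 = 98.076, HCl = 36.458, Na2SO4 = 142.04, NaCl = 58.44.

76900 g

Convert: 53.1 kg = 53100 g.
n(H2SO4) = 53100 g / 98.076 g/mol = 541.4 mol.
From the equation the H2SO4:Na2SO4 mole ratio is 1:1, so n(Na2SO4) = 541.4 × 1/1 = 541.4 mol.
Mass of Na2SO4 = 541.4 mol × 142.04 g/mol = 76900 g.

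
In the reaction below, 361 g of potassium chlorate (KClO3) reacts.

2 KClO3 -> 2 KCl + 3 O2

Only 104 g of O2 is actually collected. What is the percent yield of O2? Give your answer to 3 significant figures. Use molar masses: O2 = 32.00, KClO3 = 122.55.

73.6 %

n(KClO3) = 361.0 g / 122.55 g/mol = 2.946 mol.
From the equation the KClO3:O2 mole ratio is 2:3, so n(O2) = 2.946 × 3/2 = 4.419 mol.
Mass of O2 = 4.419 mol × 32.00 g/mol = 141.4 g.
This is the theoretical yield. Percent yield = 104 g / 141.4 g × 100% = 73.55%.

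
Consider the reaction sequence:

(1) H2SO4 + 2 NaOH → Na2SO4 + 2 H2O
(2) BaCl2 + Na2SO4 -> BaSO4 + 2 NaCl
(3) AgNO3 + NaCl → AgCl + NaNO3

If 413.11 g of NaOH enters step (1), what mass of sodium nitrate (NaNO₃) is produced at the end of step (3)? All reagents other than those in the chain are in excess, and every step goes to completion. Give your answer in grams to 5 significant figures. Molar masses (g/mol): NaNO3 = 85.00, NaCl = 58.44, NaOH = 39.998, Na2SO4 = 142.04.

877.90 g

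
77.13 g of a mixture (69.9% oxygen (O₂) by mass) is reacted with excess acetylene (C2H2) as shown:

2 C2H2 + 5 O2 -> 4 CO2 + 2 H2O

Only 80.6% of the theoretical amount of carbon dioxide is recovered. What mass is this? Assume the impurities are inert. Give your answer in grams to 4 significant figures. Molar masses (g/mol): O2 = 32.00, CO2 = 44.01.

Pure O2 available = 77.13 g × 0.699 = 53.914 g.
n(O2) = 53.914 g / 32.00 g/mol = 1.6848 mol.
From the equation the O2:CO2 mole ratio is 5:4, so n(CO2) = 1.6848 × 4/5 = 1.3478 mol.
Mass of CO2 = 1.3478 mol × 44.01 g/mol = 59.319 g.
Actual mass collected = 59.319 g × 0.806 = 47.811 g.

47.81 g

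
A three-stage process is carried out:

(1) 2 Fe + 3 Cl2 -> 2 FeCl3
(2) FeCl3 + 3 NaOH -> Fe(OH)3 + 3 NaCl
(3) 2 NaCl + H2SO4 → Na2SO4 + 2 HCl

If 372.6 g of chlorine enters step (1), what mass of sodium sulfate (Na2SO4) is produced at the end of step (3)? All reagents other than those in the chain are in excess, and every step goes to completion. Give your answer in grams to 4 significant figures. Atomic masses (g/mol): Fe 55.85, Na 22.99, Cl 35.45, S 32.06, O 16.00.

746.5 g

M(Cl2) = 2(35.45) = 70.90 g/mol.
M(Na2SO4) = 2(22.99) + 32.06 + 4(16.00) = 142.04 g/mol.
n(Cl2) = 372.6 / 70.90 = 5.2553 mol.
Reaction (1): Cl2→FeCl3 ratio 3:2 ⇒ n(FeCl3) = 3.5035 mol.
Reaction (2): FeCl3→NaCl ratio 1:3 ⇒ n(NaCl) = 10.511 mol.
Reaction (3): NaCl→Na2SO4 ratio 2:1 ⇒ n(Na2SO4) = 5.2553 mol.
Mass of Na2SO4 = 5.2553 × 142.04 = 746.46 g.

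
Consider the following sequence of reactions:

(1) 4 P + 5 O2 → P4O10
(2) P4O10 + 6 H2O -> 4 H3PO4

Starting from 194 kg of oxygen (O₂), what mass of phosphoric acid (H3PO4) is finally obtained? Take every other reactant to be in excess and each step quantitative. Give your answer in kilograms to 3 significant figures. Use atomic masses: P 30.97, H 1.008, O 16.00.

M(O2) = 2(16.00) = 32.00 g/mol.
M(H3PO4) = 3(1.008) + 30.97 + 4(16.00) = 97.994 g/mol.
194 kg = 194000 g.
n(O2) = 194000 / 32.00 = 6062 mol.
Step 1 gives a 5:1 ratio of O2 to P4O10, so n(P4O10) = 1212 mol.
In step 2 the P4O10:H3PO4 ratio is 1:4, so n(H3PO4) = 4850 mol.
Mass of H3PO4 = 4850 × 97.994 = 475300 g = 475 kg.

475 kg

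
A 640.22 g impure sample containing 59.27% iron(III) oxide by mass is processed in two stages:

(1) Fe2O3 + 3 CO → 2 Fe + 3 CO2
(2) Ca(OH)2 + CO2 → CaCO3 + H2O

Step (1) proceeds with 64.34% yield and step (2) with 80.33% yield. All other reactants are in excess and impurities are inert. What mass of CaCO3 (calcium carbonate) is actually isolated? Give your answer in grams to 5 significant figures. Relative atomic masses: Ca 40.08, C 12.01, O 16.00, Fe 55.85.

368.75 g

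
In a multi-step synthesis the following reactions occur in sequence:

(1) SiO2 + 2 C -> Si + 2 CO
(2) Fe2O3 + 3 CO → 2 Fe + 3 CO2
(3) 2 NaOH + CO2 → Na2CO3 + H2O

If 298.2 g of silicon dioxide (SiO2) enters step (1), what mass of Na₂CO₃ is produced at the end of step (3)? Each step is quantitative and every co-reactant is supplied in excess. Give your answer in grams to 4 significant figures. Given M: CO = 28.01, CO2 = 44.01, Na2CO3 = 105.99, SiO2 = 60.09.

1052 g

n(SiO2) = 298.2 / 60.09 = 4.9626 mol.
Reaction (1): SiO2→CO ratio 1:2 ⇒ n(CO) = 9.9251 mol.
Reaction (2): CO→CO2 ratio 3:3 ⇒ n(CO2) = 9.9251 mol.
Reaction (3): CO2→Na2CO3 ratio 1:1 ⇒ n(Na2CO3) = 9.9251 mol.
Mass of Na2CO3 = 9.9251 × 105.99 = 1052.0 g.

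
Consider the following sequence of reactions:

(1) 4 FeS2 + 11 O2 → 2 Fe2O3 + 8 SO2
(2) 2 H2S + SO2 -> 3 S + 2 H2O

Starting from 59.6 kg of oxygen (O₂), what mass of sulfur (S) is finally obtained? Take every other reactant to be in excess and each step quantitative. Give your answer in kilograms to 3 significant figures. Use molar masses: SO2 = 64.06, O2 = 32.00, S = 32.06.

130 kg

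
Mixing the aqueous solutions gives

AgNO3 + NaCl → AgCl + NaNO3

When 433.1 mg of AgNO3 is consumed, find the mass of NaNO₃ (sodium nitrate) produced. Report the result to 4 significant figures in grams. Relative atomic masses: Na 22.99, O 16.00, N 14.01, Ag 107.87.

M(AgNO3) = 107.87 + 14.01 + 3(16.00) = 169.88 g/mol.
M(NaNO3) = 22.99 + 14.01 + 3(16.00) = 85.00 g/mol.
Convert: 433.1 mg = 0.43310 g.
n(AgNO3) = 0.43310 g / 169.88 g/mol = 0.0025494 mol.
From the equation the AgNO3:NaNO3 mole ratio is 1:1, so n(NaNO3) = 0.0025494 × 1/1 = 0.0025494 mol.
Mass of NaNO3 = 0.0025494 mol × 85.00 g/mol = 0.21670 g.

0.2167 g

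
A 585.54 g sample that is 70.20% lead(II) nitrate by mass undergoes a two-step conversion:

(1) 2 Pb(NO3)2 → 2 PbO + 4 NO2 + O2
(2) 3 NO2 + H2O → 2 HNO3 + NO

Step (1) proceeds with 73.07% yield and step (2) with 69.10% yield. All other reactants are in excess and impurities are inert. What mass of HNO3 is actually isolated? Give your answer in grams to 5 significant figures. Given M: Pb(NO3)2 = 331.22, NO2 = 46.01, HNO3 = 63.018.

52.650 g

Pure Pb(NO3)2 = 585.54 × 0.7020 = 411.049 g.
n(Pb(NO3)2) = 411.049 / 331.22 = 1.24102 mol.
Step 1 (Pb(NO3)2:NO2 = 2:4): theoretical n(NO2) = 2.48203 mol; at 73.07% yield, n(NO2) = 1.81362 mol.
Step 2 (NO2:HNO3 = 3:2): theoretical n(HNO3) = 1.20908 mol, so theoretical mass = 1.20908 × 63.018 = 76.1938 g.
At 69.10% yield, actual mass of HNO3 = 76.1938 × 0.6910 = 52.6499 g.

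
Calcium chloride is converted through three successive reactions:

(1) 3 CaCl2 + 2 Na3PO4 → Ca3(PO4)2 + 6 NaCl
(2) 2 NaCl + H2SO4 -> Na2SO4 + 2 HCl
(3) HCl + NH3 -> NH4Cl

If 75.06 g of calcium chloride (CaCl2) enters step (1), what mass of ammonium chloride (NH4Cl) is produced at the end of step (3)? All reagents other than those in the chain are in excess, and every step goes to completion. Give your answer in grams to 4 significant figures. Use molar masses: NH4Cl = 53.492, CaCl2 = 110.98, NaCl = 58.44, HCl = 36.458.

n(CaCl2) = 75.06 / 110.98 = 0.67634 mol.
Reaction (1): CaCl2→NaCl ratio 3:6 ⇒ n(NaCl) = 1.3527 mol.
Reaction (2): NaCl→HCl ratio 2:2 ⇒ n(HCl) = 1.3527 mol.
Reaction (3): HCl→NH4Cl ratio 1:1 ⇒ n(NH4Cl) = 1.3527 mol.
Mass of NH4Cl = 1.3527 × 53.492 = 72.357 g.

72.36 g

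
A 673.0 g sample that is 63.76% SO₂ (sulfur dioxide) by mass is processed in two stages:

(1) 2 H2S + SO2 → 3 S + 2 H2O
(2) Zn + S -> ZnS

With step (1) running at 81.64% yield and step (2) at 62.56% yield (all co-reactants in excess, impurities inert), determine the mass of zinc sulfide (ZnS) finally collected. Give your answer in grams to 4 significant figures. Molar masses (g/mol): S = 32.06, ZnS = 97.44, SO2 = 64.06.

Pure SO2 = 673.0 × 0.6376 = 429.10 g.
n(SO2) = 429.10 / 64.06 = 6.6985 mol.
Step 1 (SO2:S = 1:3): theoretical n(S) = 20.095 mol; at 81.64% yield, n(S) = 16.406 mol.
Step 2 (S:ZnS = 1:1): theoretical n(ZnS) = 16.406 mol, so theoretical mass = 16.406 × 97.44 = 1598.6 g.
At 62.56% yield, actual mass of ZnS = 1598.6 × 0.6256 = 1000.1 g.

1000 g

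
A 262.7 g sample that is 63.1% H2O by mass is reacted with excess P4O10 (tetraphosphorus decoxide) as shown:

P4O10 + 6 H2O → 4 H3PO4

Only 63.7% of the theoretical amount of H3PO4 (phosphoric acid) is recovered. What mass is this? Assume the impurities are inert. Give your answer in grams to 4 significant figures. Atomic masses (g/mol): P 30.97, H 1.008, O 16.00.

382.9 g

Pure H2O available = 262.7 g × 0.631 = 165.76 g.
M(H2O) = 2(1.008) + 16.00 = 18.016 g/mol.
M(H3PO4) = 3(1.008) + 30.97 + 4(16.00) = 97.994 g/mol.
n(H2O) = 165.76 g / 18.016 g/mol = 9.2009 mol.
From the equation the H2O:H3PO4 mole ratio is 6:4, so n(H3PO4) = 9.2009 × 4/6 = 6.1339 mol.
Mass of H3PO4 = 6.1339 mol × 97.994 g/mol = 601.09 g.
Actual mass collected = 601.09 g × 0.637 = 382.89 g.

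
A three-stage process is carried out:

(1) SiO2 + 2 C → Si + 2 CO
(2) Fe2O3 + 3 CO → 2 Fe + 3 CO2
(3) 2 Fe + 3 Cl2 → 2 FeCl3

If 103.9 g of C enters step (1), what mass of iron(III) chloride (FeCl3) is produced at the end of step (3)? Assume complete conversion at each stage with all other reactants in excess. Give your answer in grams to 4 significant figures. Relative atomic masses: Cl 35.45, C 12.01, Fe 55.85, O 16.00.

935.5 g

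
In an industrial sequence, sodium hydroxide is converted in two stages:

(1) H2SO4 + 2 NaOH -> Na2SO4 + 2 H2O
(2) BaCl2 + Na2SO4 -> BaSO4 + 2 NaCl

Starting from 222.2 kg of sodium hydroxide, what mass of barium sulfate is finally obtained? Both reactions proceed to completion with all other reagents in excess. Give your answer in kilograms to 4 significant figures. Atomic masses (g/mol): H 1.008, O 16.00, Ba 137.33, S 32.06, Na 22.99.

M(NaOH) = 22.99 + 16.00 + 1.008 = 39.998 g/mol.
M(BaSO4) = 137.33 + 32.06 + 4(16.00) = 233.39 g/mol.
222.2 kg = 222200 g.
n(NaOH) = 222200 / 39.998 = 5555.3 mol.
Step 1 gives a 2:1 ratio of NaOH to Na2SO4, so n(Na2SO4) = 2777.6 mol.
In step 2 the Na2SO4:BaSO4 ratio is 1:1, so n(BaSO4) = 2777.6 mol.
Mass of BaSO4 = 2777.6 × 233.39 = 648270 g = 648.3 kg.

648.3 kg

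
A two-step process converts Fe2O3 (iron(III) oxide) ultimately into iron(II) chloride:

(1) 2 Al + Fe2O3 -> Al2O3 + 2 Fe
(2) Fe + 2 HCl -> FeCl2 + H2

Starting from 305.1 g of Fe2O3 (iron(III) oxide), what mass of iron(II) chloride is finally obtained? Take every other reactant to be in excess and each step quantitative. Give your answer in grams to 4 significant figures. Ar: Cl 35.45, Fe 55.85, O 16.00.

484.3 g

M(Fe2O3) = 2(55.85) + 3(16.00) = 159.70 g/mol.
M(FeCl2) = 55.85 + 2(35.45) = 126.75 g/mol.
n(Fe2O3) = 305.10 / 159.70 = 1.9105 mol.
Step 1 gives a 1:2 ratio of Fe2O3 to Fe, so n(Fe) = 3.8209 mol.
In step 2 the Fe:FeCl2 ratio is 1:1, so n(FeCl2) = 3.8209 mol.
Mass of FeCl2 = 3.8209 × 126.75 = 484.30 g.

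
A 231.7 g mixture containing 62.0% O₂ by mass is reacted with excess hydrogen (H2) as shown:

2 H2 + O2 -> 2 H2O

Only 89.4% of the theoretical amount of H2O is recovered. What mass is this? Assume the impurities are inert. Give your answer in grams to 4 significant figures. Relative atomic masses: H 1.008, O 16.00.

144.6 g

Pure O2 available = 231.7 g × 0.620 = 143.65 g.
M(O2) = 2(16.00) = 32.00 g/mol.
M(H2O) = 2(1.008) + 16.00 = 18.016 g/mol.
n(O2) = 143.65 g / 32.00 g/mol = 4.4892 mol.
From the equation the O2:H2O mole ratio is 1:2, so n(H2O) = 4.4892 × 2/1 = 8.9784 mol.
Mass of H2O = 8.9784 mol × 18.016 g/mol = 161.75 g.
Actual mass collected = 161.75 g × 0.894 = 144.61 g.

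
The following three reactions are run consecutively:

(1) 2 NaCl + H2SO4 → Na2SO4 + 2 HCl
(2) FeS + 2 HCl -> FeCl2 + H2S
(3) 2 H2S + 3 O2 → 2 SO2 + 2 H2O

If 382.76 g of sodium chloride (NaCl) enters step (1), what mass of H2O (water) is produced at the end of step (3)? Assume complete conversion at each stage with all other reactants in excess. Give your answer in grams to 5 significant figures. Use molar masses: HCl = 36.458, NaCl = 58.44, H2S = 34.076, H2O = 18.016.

n(NaCl) = 382.76 / 58.44 = 6.54962 mol.
Reaction (1): NaCl→HCl ratio 2:2 ⇒ n(HCl) = 6.54962 mol.
Reaction (2): HCl→H2S ratio 2:1 ⇒ n(H2S) = 3.27481 mol.
Reaction (3): H2S→H2O ratio 2:2 ⇒ n(H2O) = 3.27481 mol.
Mass of H2O = 3.27481 × 18.016 = 58.9990 g.

58.999 g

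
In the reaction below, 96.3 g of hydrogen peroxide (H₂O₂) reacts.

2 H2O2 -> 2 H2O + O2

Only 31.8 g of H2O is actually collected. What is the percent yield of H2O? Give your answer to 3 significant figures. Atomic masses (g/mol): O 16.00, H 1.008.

M(H2O2) = 2(1.008) + 2(16.00) = 34.016 g/mol.
M(H2O) = 2(1.008) + 16.00 = 18.016 g/mol.
n(H2O2) = 96.30 g / 34.016 g/mol = 2.831 mol.
From the equation the H2O2:H2O mole ratio is 2:2, so n(H2O) = 2.831 × 2/2 = 2.831 mol.
Mass of H2O = 2.831 mol × 18.016 g/mol = 51.00 g.
This is the theoretical yield. Percent yield = 31.8 g / 51.00 g × 100% = 62.35%.

62.3 %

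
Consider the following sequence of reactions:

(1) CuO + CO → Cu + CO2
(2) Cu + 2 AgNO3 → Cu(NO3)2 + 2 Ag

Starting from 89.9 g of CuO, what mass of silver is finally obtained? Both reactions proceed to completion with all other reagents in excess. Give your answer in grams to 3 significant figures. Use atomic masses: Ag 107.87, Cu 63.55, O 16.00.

244 g

M(CuO) = 63.55 + 16.00 = 79.55 g/mol.
M(Ag) = 107.87 g/mol.
n(CuO) = 89.90 / 79.55 = 1.130 mol.
Step 1 gives a 1:1 ratio of CuO to Cu, so n(Cu) = 1.130 mol.
In step 2 the Cu:Ag ratio is 1:2, so n(Ag) = 2.260 mol.
Mass of Ag = 2.260 × 107.87 = 243.8 g.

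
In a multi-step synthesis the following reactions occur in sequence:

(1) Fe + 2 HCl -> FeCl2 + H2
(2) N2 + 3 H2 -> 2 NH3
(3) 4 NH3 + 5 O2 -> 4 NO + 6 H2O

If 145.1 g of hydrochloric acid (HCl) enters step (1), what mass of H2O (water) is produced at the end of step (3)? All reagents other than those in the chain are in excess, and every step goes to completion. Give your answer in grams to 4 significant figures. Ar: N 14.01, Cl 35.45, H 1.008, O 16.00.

M(HCl) = 1.008 + 35.45 = 36.458 g/mol.
M(H2O) = 2(1.008) + 16.00 = 18.016 g/mol.
n(HCl) = 145.1 / 36.458 = 3.9799 mol.
Reaction (1): HCl→H2 ratio 2:1 ⇒ n(H2) = 1.9900 mol.
Reaction (2): H2→NH3 ratio 3:2 ⇒ n(NH3) = 1.3266 mol.
Reaction (3): NH3→H2O ratio 4:6 ⇒ n(H2O) = 1.9900 mol.
Mass of H2O = 1.9900 × 18.016 = 35.851 g.

35.85 g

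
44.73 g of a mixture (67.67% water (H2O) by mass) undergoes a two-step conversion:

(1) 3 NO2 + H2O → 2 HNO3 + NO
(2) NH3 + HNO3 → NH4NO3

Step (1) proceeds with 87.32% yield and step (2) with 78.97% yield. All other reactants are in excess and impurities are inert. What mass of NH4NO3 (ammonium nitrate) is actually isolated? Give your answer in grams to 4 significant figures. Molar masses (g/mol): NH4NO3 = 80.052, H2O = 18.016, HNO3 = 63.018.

185.5 g

Pure H2O = 44.73 × 0.6767 = 30.269 g.
n(H2O) = 30.269 / 18.016 = 1.6801 mol.
Step 1 (H2O:HNO3 = 1:2): theoretical n(HNO3) = 3.3602 mol; at 87.32% yield, n(HNO3) = 2.9341 mol.
Step 2 (HNO3:NH4NO3 = 1:1): theoretical n(NH4NO3) = 2.9341 mol, so theoretical mass = 2.9341 × 80.052 = 234.88 g.
At 78.97% yield, actual mass of NH4NO3 = 234.88 × 0.7897 = 185.49 g.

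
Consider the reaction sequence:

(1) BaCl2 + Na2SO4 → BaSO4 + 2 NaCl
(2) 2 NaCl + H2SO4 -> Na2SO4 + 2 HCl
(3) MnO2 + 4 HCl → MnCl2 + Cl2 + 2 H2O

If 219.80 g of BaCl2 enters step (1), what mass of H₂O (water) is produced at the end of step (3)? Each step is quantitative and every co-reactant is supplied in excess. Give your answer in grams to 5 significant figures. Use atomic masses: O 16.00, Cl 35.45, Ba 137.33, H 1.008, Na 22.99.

19.017 g

M(BaCl2) = 137.33 + 2(35.45) = 208.23 g/mol.
M(H2O) = 2(1.008) + 16.00 = 18.016 g/mol.
n(BaCl2) = 219.80 / 208.23 = 1.05556 mol.
Reaction (1): BaCl2→NaCl ratio 1:2 ⇒ n(NaCl) = 2.11113 mol.
Reaction (2): NaCl→HCl ratio 2:2 ⇒ n(HCl) = 2.11113 mol.
Reaction (3): HCl→H2O ratio 4:2 ⇒ n(H2O) = 1.05556 mol.
Mass of H2O = 1.05556 × 18.016 = 19.0170 g.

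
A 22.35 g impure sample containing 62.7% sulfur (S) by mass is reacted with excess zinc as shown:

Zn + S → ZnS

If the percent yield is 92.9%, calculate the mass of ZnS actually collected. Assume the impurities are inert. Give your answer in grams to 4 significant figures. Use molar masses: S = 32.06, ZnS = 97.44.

Pure S available = 22.35 g × 0.627 = 14.013 g.
n(S) = 14.013 g / 32.06 g/mol = 0.43710 mol.
From the equation the S:ZnS mole ratio is 1:1, so n(ZnS) = 0.43710 × 1/1 = 0.43710 mol.
Mass of ZnS = 0.43710 mol × 97.44 g/mol = 42.591 g.
Actual mass collected = 42.591 g × 0.929 = 39.567 g.

39.57 g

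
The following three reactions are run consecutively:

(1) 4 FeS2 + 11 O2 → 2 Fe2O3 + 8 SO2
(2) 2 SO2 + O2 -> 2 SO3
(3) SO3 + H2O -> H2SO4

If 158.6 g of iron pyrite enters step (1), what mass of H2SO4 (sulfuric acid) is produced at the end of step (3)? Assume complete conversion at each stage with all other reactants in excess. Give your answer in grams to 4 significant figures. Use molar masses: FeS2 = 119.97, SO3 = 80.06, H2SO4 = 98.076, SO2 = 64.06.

259.3 g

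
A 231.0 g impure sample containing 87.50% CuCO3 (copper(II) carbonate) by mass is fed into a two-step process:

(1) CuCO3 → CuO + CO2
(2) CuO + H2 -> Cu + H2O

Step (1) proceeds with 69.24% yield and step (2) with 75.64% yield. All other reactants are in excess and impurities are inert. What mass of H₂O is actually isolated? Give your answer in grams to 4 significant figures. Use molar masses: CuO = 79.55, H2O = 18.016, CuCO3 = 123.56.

Pure CuCO3 = 231.0 × 0.8750 = 202.12 g.
n(CuCO3) = 202.12 / 123.56 = 1.6358 mol.
Step 1 (CuCO3:CuO = 1:1): theoretical n(CuO) = 1.6358 mol; at 69.24% yield, n(CuO) = 1.1327 mol.
Step 2 (CuO:H2O = 1:1): theoretical n(H2O) = 1.1327 mol, so theoretical mass = 1.1327 × 18.016 = 20.406 g.
At 75.64% yield, actual mass of H2O = 20.406 × 0.7564 = 15.435 g.

15.44 g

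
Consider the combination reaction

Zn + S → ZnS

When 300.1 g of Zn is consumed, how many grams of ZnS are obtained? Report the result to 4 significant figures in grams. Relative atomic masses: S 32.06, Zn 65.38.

M(Zn) = 65.38 g/mol.
M(ZnS) = 65.38 + 32.06 = 97.44 g/mol.
n(Zn) = 300.10 g / 65.38 g/mol = 4.5901 mol.
From the equation the Zn:ZnS mole ratio is 1:1, so n(ZnS) = 4.5901 × 1/1 = 4.5901 mol.
Mass of ZnS = 4.5901 mol × 97.44 g/mol = 447.26 g.

447.3 g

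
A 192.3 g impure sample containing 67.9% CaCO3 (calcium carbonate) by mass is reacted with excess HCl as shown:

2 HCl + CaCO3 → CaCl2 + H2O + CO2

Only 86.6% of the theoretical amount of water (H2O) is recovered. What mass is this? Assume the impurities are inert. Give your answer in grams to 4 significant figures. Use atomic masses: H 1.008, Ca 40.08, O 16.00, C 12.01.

20.35 g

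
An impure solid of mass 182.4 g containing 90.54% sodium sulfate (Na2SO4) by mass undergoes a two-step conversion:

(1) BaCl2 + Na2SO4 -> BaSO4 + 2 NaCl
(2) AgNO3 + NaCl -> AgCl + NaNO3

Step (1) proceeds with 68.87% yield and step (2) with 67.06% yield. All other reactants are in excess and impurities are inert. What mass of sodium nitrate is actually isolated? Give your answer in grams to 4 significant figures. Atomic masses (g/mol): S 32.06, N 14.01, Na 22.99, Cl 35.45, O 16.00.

91.28 g

Pure Na2SO4 = 182.4 × 0.9054 = 165.14 g.
M(Na2SO4) = 2(22.99) + 32.06 + 4(16.00) = 142.04 g/mol.
M(NaNO3) = 22.99 + 14.01 + 3(16.00) = 85.00 g/mol.
n(Na2SO4) = 165.14 / 142.04 = 1.1627 mol.
Step 1 (Na2SO4:NaCl = 1:2): theoretical n(NaCl) = 2.3253 mol; at 68.87% yield, n(NaCl) = 1.6015 mol.
Step 2 (NaCl:NaNO3 = 1:1): theoretical n(NaNO3) = 1.6015 mol, so theoretical mass = 1.6015 × 85.00 = 136.12 g.
At 67.06% yield, actual mass of NaNO3 = 136.12 × 0.6706 = 91.285 g.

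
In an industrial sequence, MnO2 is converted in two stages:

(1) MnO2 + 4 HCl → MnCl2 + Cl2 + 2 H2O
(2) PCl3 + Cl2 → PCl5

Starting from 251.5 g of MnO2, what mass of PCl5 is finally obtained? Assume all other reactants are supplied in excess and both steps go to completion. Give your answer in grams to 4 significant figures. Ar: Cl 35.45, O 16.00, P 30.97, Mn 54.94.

M(MnO2) = 54.94 + 2(16.00) = 86.94 g/mol.
M(PCl5) = 30.97 + 5(35.45) = 208.22 g/mol.
n(MnO2) = 251.50 / 86.94 = 2.8928 mol.
Step 1 gives a 1:1 ratio of MnO2 to Cl2, so n(Cl2) = 2.8928 mol.
In step 2 the Cl2:PCl5 ratio is 1:1, so n(PCl5) = 2.8928 mol.
Mass of PCl5 = 2.8928 × 208.22 = 602.34 g.

602.3 g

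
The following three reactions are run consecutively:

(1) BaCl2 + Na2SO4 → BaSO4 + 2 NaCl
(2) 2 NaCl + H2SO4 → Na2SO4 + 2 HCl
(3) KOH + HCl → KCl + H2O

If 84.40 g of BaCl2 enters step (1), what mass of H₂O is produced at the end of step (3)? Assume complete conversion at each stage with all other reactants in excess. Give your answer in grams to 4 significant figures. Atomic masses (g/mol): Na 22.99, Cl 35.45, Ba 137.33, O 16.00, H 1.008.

M(BaCl2) = 137.33 + 2(35.45) = 208.23 g/mol.
M(H2O) = 2(1.008) + 16.00 = 18.016 g/mol.
n(BaCl2) = 84.40 / 208.23 = 0.40532 mol.
Reaction (1): BaCl2→NaCl ratio 1:2 ⇒ n(NaCl) = 0.81064 mol.
Reaction (2): NaCl→HCl ratio 2:2 ⇒ n(HCl) = 0.81064 mol.
Reaction (3): HCl→H2O ratio 1:1 ⇒ n(H2O) = 0.81064 mol.
Mass of H2O = 0.81064 × 18.016 = 14.605 g.

14.60 g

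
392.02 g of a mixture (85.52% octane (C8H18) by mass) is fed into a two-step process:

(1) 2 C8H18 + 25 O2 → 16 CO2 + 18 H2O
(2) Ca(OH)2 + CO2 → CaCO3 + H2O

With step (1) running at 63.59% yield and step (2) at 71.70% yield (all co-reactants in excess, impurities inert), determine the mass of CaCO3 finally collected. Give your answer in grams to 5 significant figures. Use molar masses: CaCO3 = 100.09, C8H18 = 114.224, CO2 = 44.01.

Pure C8H18 = 392.02 × 0.8552 = 335.256 g.
n(C8H18) = 335.256 / 114.224 = 2.93507 mol.
Step 1 (C8H18:CO2 = 2:16): theoretical n(CO2) = 23.4806 mol; at 63.59% yield, n(CO2) = 14.9313 mol.
Step 2 (CO2:CaCO3 = 1:1): theoretical n(CaCO3) = 14.9313 mol, so theoretical mass = 14.9313 × 100.09 = 1494.47 g.
At 71.70% yield, actual mass of CaCO3 = 1494.47 × 0.7170 = 1071.54 g.

1071.5 g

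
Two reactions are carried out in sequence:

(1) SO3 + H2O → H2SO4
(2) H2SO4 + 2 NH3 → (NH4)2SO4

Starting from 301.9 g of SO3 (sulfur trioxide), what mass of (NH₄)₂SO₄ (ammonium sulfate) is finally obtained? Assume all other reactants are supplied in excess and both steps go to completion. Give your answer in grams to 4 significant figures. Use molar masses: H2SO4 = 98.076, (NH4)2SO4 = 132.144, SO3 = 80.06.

n(SO3) = 301.90 / 80.06 = 3.7709 mol.
Step 1 gives a 1:1 ratio of SO3 to H2SO4, so n(H2SO4) = 3.7709 mol.
In step 2 the H2SO4:(NH4)2SO4 ratio is 1:1, so n((NH4)2SO4) = 3.7709 mol.
Mass of (NH4)2SO4 = 3.7709 × 132.144 = 498.30 g.

498.3 g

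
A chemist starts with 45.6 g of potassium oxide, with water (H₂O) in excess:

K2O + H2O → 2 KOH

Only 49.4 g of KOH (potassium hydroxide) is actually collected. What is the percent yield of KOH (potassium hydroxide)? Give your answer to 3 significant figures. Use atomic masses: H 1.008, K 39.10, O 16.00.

90.9 %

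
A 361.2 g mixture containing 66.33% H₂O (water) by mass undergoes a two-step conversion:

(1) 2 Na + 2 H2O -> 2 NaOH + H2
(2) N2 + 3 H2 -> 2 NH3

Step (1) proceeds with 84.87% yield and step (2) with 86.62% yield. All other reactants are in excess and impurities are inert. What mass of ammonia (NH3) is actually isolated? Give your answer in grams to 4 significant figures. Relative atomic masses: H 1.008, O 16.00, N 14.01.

Pure H2O = 361.2 × 0.6633 = 239.58 g.
M(H2O) = 2(1.008) + 16.00 = 18.016 g/mol.
M(NH3) = 14.01 + 3(1.008) = 17.034 g/mol.
n(H2O) = 239.58 / 18.016 = 13.298 mol.
Step 1 (H2O:H2 = 2:1): theoretical n(H2) = 6.6492 mol; at 84.87% yield, n(H2) = 5.6432 mol.
Step 2 (H2:NH3 = 3:2): theoretical n(NH3) = 3.7621 mol, so theoretical mass = 3.7621 × 17.034 = 64.084 g.
At 86.62% yield, actual mass of NH3 = 64.084 × 0.8662 = 55.509 g.

55.51 g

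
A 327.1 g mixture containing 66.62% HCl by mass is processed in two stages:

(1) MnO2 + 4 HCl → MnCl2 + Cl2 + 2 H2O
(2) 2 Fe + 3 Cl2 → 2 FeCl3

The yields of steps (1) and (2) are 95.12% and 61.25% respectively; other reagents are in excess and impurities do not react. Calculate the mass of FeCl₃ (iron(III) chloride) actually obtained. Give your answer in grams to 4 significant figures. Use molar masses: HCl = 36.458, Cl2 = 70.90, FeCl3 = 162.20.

94.14 g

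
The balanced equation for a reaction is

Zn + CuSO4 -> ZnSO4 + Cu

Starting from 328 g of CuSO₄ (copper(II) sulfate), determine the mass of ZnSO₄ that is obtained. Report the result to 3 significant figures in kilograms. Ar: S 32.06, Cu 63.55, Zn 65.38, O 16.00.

0.332 kg

M(CuSO4) = 63.55 + 32.06 + 4(16.00) = 159.61 g/mol.
M(ZnSO4) = 65.38 + 32.06 + 4(16.00) = 161.44 g/mol.
n(CuSO4) = 328.0 g / 159.61 g/mol = 2.055 mol.
From the equation the CuSO4:ZnSO4 mole ratio is 1:1, so n(ZnSO4) = 2.055 × 1/1 = 2.055 mol.
Mass of ZnSO4 = 2.055 mol × 161.44 g/mol = 331.8 g.
Converting to kg: 331.8 g = 0.332 kg.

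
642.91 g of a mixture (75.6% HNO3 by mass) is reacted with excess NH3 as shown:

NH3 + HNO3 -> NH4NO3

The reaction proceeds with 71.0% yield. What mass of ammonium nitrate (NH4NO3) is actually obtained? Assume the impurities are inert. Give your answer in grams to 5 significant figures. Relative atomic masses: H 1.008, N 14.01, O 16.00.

438.37 g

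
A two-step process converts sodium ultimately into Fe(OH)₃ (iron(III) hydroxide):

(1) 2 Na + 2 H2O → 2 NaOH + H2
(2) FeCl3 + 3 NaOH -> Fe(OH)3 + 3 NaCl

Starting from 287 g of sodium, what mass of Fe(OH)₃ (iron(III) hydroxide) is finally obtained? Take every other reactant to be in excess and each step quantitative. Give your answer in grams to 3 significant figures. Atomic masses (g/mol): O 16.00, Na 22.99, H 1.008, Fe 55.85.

445 g

M(Na) = 22.99 g/mol.
M(Fe(OH)3) = 55.85 + 3(16.00) + 3(1.008) = 106.874 g/mol.
n(Na) = 287.0 / 22.99 = 12.48 mol.
Step 1 gives a 2:2 ratio of Na to NaOH, so n(NaOH) = 12.48 mol.
In step 2 the NaOH:Fe(OH)3 ratio is 3:1, so n(Fe(OH)3) = 4.161 mol.
Mass of Fe(OH)3 = 4.161 × 106.874 = 444.7 g.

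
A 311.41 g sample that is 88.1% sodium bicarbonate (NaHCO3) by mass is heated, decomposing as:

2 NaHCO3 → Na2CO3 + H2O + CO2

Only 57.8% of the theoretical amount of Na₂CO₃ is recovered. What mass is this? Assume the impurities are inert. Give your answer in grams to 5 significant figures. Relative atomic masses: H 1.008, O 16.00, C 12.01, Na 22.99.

Pure NaHCO3 available = 311.41 g × 0.881 = 274.352 g.
M(NaHCO3) = 22.99 + 1.008 + 12.01 + 3(16.00) = 84.008 g/mol.
M(Na2CO3) = 2(22.99) + 12.01 + 3(16.00) = 105.99 g/mol.
n(NaHCO3) = 274.352 g / 84.008 g/mol = 3.26579 mol.
From the equation the NaHCO3:Na2CO3 mole ratio is 2:1, so n(Na2CO3) = 3.26579 × 1/2 = 1.63289 mol.
Mass of Na2CO3 = 1.63289 mol × 105.99 g/mol = 173.070 g.
Actual mass collected = 173.070 g × 0.578 = 100.035 g.

100.03 g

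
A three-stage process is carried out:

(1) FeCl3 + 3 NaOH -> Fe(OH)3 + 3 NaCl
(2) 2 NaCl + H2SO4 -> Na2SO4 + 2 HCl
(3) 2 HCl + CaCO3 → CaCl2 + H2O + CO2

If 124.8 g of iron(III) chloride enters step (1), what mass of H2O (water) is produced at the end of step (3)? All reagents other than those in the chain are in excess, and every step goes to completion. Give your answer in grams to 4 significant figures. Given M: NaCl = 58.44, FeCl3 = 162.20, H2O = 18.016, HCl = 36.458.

n(FeCl3) = 124.8 / 162.20 = 0.76942 mol.
Reaction (1): FeCl3→NaCl ratio 1:3 ⇒ n(NaCl) = 2.3083 mol.
Reaction (2): NaCl→HCl ratio 2:2 ⇒ n(HCl) = 2.3083 mol.
Reaction (3): HCl→H2O ratio 2:1 ⇒ n(H2O) = 1.1541 mol.
Mass of H2O = 1.1541 × 18.016 = 20.793 g.

20.79 g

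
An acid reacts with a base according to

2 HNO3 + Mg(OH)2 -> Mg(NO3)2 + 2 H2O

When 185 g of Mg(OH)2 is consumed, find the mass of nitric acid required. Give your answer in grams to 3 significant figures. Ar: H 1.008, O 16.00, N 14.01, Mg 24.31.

400 g

M(Mg(OH)2) = 24.31 + 2(16.00) + 2(1.008) = 58.326 g/mol.
M(HNO3) = 1.008 + 14.01 + 3(16.00) = 63.018 g/mol.
n(Mg(OH)2) = 185.0 g / 58.326 g/mol = 3.172 mol.
From the equation the Mg(OH)2:HNO3 mole ratio is 1:2, so n(HNO3) = 3.172 × 2/1 = 6.344 mol.
Mass of HNO3 = 6.344 mol × 63.018 g/mol = 399.8 g.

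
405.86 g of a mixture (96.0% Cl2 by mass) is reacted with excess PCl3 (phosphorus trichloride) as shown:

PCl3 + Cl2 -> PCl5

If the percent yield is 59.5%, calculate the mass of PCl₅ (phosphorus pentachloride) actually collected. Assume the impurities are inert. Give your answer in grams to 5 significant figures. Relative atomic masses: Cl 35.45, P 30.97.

680.83 g

Pure Cl2 available = 405.86 g × 0.960 = 389.626 g.
M(Cl2) = 2(35.45) = 70.90 g/mol.
M(PCl5) = 30.97 + 5(35.45) = 208.22 g/mol.
n(Cl2) = 389.626 g / 70.90 g/mol = 5.49542 mol.
From the equation the Cl2:PCl5 mole ratio is 1:1, so n(PCl5) = 5.49542 × 1/1 = 5.49542 mol.
Mass of PCl5 = 5.49542 mol × 208.22 g/mol = 1144.26 g.
Actual mass collected = 1144.26 g × 0.595 = 680.833 g.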